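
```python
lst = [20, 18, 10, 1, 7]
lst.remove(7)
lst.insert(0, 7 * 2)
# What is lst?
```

After line 1: lst = [20, 18, 10, 1, 7]
After line 2 (remove first 7): lst = [20, 18, 10, 1]
After line 3 (insert 14 at index 0): lst = [14, 20, 18, 10, 1]

[14, 20, 18, 10, 1]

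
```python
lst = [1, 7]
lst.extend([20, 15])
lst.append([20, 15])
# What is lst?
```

After line 1: lst = [1, 7]
After line 2 (extend unpacks [20, 15]): lst = [1, 7, 20, 15]
After line 3 (append adds [20, 15] as single element): lst = [1, 7, 20, 15, [20, 15]]

[1, 7, 20, 15, [20, 15]]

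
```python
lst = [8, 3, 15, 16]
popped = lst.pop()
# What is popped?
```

16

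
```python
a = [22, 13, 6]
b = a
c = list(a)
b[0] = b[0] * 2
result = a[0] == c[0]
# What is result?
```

After line 1: a = [22, 13, 6]
After line 2 (b = a, alias): a = [22, 13, 6], b = [22, 13, 6]
After line 3 (c = list(a) is a copy, new object): c = [22, 13, 6]
After line 4 (b[0] = 22 * 2 = 44; mutates shared a/b): a = b = [44, 13, 6], c = [22, 13, 6]
After line 5 (a[0] = 44, c[0] = 22; result = False)

False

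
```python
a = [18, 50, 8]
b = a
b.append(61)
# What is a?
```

After line 1: a = [18, 50, 8]
After line 2 (b = a is an alias, same object): a = [18, 50, 8], b = [18, 50, 8]
After line 3 (b.append mutates the shared list): a = [18, 50, 8, 61], b = [18, 50, 8, 61]

[18, 50, 8, 61]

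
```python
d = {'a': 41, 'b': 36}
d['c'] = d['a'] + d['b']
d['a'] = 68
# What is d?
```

After line 1: d = {'a': 41, 'b': 36}
After line 2 (d['c'] = 41 + 36): d = {'a': 41, 'b': 36, 'c': 77}
After line 3: d = {'a': 68, 'b': 36, 'c': 77}

{'a': 68, 'b': 36, 'c': 77}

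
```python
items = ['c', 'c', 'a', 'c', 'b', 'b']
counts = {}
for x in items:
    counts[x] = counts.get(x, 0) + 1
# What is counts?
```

Initial: counts = {}, items = ['c', 'c', 'a', 'c', 'b', 'b']
See 'c': counts = {'c': 1}
See 'c': counts = {'c': 2}
See 'a': counts = {'c': 2, 'a': 1}
See 'c': counts = {'c': 3, 'a': 1}
See 'b': counts = {'c': 3, 'a': 1, 'b': 1}
See 'b': counts = {'c': 3, 'a': 1, 'b': 2}

{'c': 3, 'a': 1, 'b': 2}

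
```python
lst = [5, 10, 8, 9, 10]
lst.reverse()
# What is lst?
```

[10, 9, 8, 10, 5]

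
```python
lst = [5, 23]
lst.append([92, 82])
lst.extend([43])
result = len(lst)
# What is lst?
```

After line 1: lst = [5, 23]
After line 2 (append adds [92, 82] as single element): lst = [5, 23, [92, 82]]
After line 3 (extend unpacks [43], adds 43): lst = [5, 23, [92, 82], 43]
After line 4: result = len(lst) = 4

[5, 23, [92, 82], 43]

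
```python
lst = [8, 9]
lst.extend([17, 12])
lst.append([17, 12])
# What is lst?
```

After line 1: lst = [8, 9]
After line 2 (extend unpacks [17, 12]): lst = [8, 9, 17, 12]
After line 3 (append adds [17, 12] as single element): lst = [8, 9, 17, 12, [17, 12]]

[8, 9, 17, 12, [17, 12]]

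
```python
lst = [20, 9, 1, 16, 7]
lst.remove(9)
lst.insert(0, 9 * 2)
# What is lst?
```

After line 1: lst = [20, 9, 1, 16, 7]
After line 2 (remove first 9): lst = [20, 1, 16, 7]
After line 3 (insert 18 at index 0): lst = [18, 20, 1, 16, 7]

[18, 20, 1, 16, 7]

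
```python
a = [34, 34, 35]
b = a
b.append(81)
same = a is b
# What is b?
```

After line 1: a = [34, 34, 35]
After line 2 (b = a is an alias, same object): a = [34, 34, 35], b = [34, 34, 35]
After line 3 (b.append mutates the shared list): a = [34, 34, 35, 81], b = [34, 34, 35, 81]
After line 4 (same = a is b; same object -> True): same = True

[34, 34, 35, 81]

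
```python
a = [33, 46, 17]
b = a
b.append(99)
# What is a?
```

After line 1: a = [33, 46, 17]
After line 2 (b = a is an alias, same object): a = [33, 46, 17], b = [33, 46, 17]
After line 3 (b.append mutates the shared list): a = [33, 46, 17, 99], b = [33, 46, 17, 99]

[33, 46, 17, 99]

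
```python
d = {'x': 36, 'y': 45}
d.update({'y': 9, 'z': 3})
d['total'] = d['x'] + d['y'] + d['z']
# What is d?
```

After line 1: d = {'x': 36, 'y': 45}
After line 2 (y overwritten, z added): d = {'x': 36, 'y': 9, 'z': 3}
After line 3 (total = 36 + 9 + 3 = 48): d = {'x': 36, 'y': 9, 'z': 3, 'total': 48}

{'x': 36, 'y': 9, 'z': 3, 'total': 48}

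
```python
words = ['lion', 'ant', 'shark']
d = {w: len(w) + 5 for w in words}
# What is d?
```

{'lion': 9, 'ant': 8, 'shark': 10}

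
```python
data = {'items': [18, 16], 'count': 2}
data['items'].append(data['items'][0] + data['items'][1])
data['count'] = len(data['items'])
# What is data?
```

After line 1: data = {'items': [18, 16], 'count': 2}
After line 2 (append 18 + 16 = 34): data = {'items': [18, 16, 34], 'count': 2}
After line 3 (count = len(items) = 3): data = {'items': [18, 16, 34], 'count': 3}

{'items': [18, 16, 34], 'count': 3}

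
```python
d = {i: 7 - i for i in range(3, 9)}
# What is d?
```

{3: 4, 4: 3, 5: 2, 6: 1, 7: 0, 8: -1}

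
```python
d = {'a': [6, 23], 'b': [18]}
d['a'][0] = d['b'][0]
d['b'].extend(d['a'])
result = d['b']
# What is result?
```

After line 1: d = {'a': [6, 23], 'b': [18]}
After line 2 (a[0] = b[0] = 18): d = {'a': [18, 23], 'b': [18]}
After line 3 (b.extend(a) appends [18, 23]): d = {'a': [18, 23], 'b': [18, 18, 23]}
After line 4: result = d['b'] = [18, 18, 23]

[18, 18, 23]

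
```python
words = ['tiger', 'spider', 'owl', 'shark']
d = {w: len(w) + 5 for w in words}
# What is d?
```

{'tiger': 10, 'spider': 11, 'owl': 8, 'shark': 10}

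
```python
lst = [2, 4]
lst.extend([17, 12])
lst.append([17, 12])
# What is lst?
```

After line 1: lst = [2, 4]
After line 2 (extend unpacks [17, 12]): lst = [2, 4, 17, 12]
After line 3 (append adds [17, 12] as single element): lst = [2, 4, 17, 12, [17, 12]]

[2, 4, 17, 12, [17, 12]]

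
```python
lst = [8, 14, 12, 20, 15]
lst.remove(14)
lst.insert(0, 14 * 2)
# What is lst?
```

After line 1: lst = [8, 14, 12, 20, 15]
After line 2 (remove first 14): lst = [8, 12, 20, 15]
After line 3 (insert 28 at index 0): lst = [28, 8, 12, 20, 15]

[28, 8, 12, 20, 15]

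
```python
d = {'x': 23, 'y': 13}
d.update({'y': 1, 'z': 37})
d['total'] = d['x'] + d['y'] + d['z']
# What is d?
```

After line 1: d = {'x': 23, 'y': 13}
After line 2 (y overwritten, z added): d = {'x': 23, 'y': 1, 'z': 37}
After line 3 (total = 23 + 1 + 37 = 61): d = {'x': 23, 'y': 1, 'z': 37, 'total': 61}

{'x': 23, 'y': 1, 'z': 37, 'total': 61}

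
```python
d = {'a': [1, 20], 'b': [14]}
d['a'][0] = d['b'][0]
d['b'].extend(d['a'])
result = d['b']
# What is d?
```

After line 1: d = {'a': [1, 20], 'b': [14]}
After line 2 (a[0] = b[0] = 14): d = {'a': [14, 20], 'b': [14]}
After line 3 (b.extend(a) appends [14, 20]): d = {'a': [14, 20], 'b': [14, 14, 20]}
After line 4: result = d['b'] = [14, 14, 20]

{'a': [14, 20], 'b': [14, 14, 20]}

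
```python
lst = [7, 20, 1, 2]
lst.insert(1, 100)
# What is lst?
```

[7, 100, 20, 1, 2]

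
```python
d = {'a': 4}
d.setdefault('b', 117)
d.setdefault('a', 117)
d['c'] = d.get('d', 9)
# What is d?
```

After line 1: d = {'a': 4}
After line 2 (setdefault adds 'b'=117): d = {'a': 4, 'b': 117}
After line 3 (setdefault 'a' no-op, already exists): d = {'a': 4, 'b': 117}
After line 4 (get('d', 9) returns default since 'd' not in d): d = {'a': 4, 'b': 117, 'c': 9}

{'a': 4, 'b': 117, 'c': 9}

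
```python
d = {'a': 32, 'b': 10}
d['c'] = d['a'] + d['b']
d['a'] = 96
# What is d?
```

After line 1: d = {'a': 32, 'b': 10}
After line 2 (d['c'] = 32 + 10): d = {'a': 32, 'b': 10, 'c': 42}
After line 3: d = {'a': 96, 'b': 10, 'c': 42}

{'a': 96, 'b': 10, 'c': 42}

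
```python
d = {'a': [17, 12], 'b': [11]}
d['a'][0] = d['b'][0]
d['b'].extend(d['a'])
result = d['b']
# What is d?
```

After line 1: d = {'a': [17, 12], 'b': [11]}
After line 2 (a[0] = b[0] = 11): d = {'a': [11, 12], 'b': [11]}
After line 3 (b.extend(a) appends [11, 12]): d = {'a': [11, 12], 'b': [11, 11, 12]}
After line 4: result = d['b'] = [11, 11, 12]

{'a': [11, 12], 'b': [11, 11, 12]}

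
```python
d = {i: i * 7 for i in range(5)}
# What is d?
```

{0: 0, 1: 7, 2: 14, 3: 21, 4: 28}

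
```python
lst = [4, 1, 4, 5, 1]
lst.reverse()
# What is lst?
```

[1, 5, 4, 1, 4]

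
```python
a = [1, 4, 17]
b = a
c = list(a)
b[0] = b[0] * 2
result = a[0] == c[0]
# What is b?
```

After line 1: a = [1, 4, 17]
After line 2 (b = a, alias): a = [1, 4, 17], b = [1, 4, 17]
After line 3 (c = list(a) is a copy, new object): c = [1, 4, 17]
After line 4 (b[0] = 1 * 2 = 2; mutates shared a/b): a = b = [2, 4, 17], c = [1, 4, 17]
After line 5 (a[0] = 2, c[0] = 1; result = False)

[2, 4, 17]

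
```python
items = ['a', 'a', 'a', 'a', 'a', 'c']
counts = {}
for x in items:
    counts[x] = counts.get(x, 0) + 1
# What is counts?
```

Initial: counts = {}, items = ['a', 'a', 'a', 'a', 'a', 'c']
See 'a': counts = {'a': 1}
See 'a': counts = {'a': 2}
See 'a': counts = {'a': 3}
See 'a': counts = {'a': 4}
See 'a': counts = {'a': 5}
See 'c': counts = {'a': 5, 'c': 1}

{'a': 5, 'c': 1}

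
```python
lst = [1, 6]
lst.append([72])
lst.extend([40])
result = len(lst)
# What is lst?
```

After line 1: lst = [1, 6]
After line 2 (append adds [72] as single element): lst = [1, 6, [72]]
After line 3 (extend unpacks [40], adds 40): lst = [1, 6, [72], 40]
After line 4: result = len(lst) = 4

[1, 6, [72], 40]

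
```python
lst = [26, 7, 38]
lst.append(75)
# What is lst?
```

[26, 7, 38, 75]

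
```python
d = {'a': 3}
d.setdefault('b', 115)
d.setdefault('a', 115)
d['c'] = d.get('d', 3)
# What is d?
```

After line 1: d = {'a': 3}
After line 2 (setdefault adds 'b'=115): d = {'a': 3, 'b': 115}
After line 3 (setdefault 'a' no-op, already exists): d = {'a': 3, 'b': 115}
After line 4 (get('d', 3) returns default since 'd' not in d): d = {'a': 3, 'b': 115, 'c': 3}

{'a': 3, 'b': 115, 'c': 3}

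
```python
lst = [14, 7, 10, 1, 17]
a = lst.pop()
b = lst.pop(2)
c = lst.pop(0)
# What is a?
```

After line 1: lst = [14, 7, 10, 1, 17]
After line 2 (pop() -> a = 17): lst = [14, 7, 10, 1]
After line 3 (pop(2) -> b = 10): lst = [14, 7, 1]
After line 4 (pop(0) -> c = 14): lst = [7, 1]

17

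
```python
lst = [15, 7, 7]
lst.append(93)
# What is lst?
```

[15, 7, 7, 93]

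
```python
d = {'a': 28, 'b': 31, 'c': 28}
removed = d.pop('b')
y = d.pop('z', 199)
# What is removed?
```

After line 1: d = {'a': 28, 'b': 31, 'c': 28}
After line 2 (pop 'b' returns 31): d = {'a': 28, 'c': 28}, removed = 31
After line 3 (pop 'z' missing, returns default 199): d = {'a': 28, 'c': 28}, y = 199

31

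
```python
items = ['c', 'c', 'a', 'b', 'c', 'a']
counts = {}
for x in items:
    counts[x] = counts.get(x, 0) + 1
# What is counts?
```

Initial: counts = {}, items = ['c', 'c', 'a', 'b', 'c', 'a']
See 'c': counts = {'c': 1}
See 'c': counts = {'c': 2}
See 'a': counts = {'c': 2, 'a': 1}
See 'b': counts = {'c': 2, 'a': 1, 'b': 1}
See 'c': counts = {'c': 3, 'a': 1, 'b': 1}
See 'a': counts = {'c': 3, 'a': 2, 'b': 1}

{'c': 3, 'a': 2, 'b': 1}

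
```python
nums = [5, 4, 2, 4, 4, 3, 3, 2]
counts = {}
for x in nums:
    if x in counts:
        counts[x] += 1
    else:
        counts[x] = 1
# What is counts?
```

Initial: counts = {}, nums = [5, 4, 2, 4, 4, 3, 3, 2]
See 5: counts = {5: 1}
See 4: counts = {5: 1, 4: 1}
See 2: counts = {5: 1, 4: 1, 2: 1}
See 4: counts = {5: 1, 4: 2, 2: 1}
See 4: counts = {5: 1, 4: 3, 2: 1}
See 3: counts = {5: 1, 4: 3, 2: 1, 3: 1}
See 3: counts = {5: 1, 4: 3, 2: 1, 3: 2}
See 2: counts = {5: 1, 4: 3, 2: 2, 3: 2}

{5: 1, 4: 3, 2: 2, 3: 2}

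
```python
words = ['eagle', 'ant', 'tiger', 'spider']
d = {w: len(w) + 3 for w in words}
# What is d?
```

{'eagle': 8, 'ant': 6, 'tiger': 8, 'spider': 9}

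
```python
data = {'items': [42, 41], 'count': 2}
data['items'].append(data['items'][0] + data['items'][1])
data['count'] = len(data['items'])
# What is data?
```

After line 1: data = {'items': [42, 41], 'count': 2}
After line 2 (append 42 + 41 = 83): data = {'items': [42, 41, 83], 'count': 2}
After line 3 (count = len(items) = 3): data = {'items': [42, 41, 83], 'count': 3}

{'items': [42, 41, 83], 'count': 3}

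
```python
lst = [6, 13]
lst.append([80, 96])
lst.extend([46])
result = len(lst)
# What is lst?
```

After line 1: lst = [6, 13]
After line 2 (append adds [80, 96] as single element): lst = [6, 13, [80, 96]]
After line 3 (extend unpacks [46], adds 46): lst = [6, 13, [80, 96], 46]
After line 4: result = len(lst) = 4

[6, 13, [80, 96], 46]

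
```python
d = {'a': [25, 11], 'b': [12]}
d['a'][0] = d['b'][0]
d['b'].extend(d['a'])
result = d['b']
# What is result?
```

After line 1: d = {'a': [25, 11], 'b': [12]}
After line 2 (a[0] = b[0] = 12): d = {'a': [12, 11], 'b': [12]}
After line 3 (b.extend(a) appends [12, 11]): d = {'a': [12, 11], 'b': [12, 12, 11]}
After line 4: result = d['b'] = [12, 12, 11]

[12, 12, 11]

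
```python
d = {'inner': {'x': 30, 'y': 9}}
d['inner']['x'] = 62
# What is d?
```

After line 1: d = {'inner': {'x': 30, 'y': 9}}
After line 2 (inner x overwritten): d = {'inner': {'x': 62, 'y': 9}}

{'inner': {'x': 62, 'y': 9}}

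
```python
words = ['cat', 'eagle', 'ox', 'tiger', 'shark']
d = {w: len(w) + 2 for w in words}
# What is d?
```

{'cat': 5, 'eagle': 7, 'ox': 4, 'tiger': 7, 'shark': 7}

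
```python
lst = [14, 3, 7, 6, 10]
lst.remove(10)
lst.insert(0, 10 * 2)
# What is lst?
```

After line 1: lst = [14, 3, 7, 6, 10]
After line 2 (remove first 10): lst = [14, 3, 7, 6]
After line 3 (insert 20 at index 0): lst = [20, 14, 3, 7, 6]

[20, 14, 3, 7, 6]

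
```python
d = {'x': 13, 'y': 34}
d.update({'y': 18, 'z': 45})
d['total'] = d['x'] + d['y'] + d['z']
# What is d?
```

After line 1: d = {'x': 13, 'y': 34}
After line 2 (y overwritten, z added): d = {'x': 13, 'y': 18, 'z': 45}
After line 3 (total = 13 + 18 + 45 = 76): d = {'x': 13, 'y': 18, 'z': 45, 'total': 76}

{'x': 13, 'y': 18, 'z': 45, 'total': 76}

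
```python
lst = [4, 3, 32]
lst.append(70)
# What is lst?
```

[4, 3, 32, 70]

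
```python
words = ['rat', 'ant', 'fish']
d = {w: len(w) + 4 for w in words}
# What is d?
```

{'rat': 7, 'ant': 7, 'fish': 8}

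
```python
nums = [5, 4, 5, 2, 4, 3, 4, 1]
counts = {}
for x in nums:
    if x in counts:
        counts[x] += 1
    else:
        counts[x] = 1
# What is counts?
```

Initial: counts = {}, nums = [5, 4, 5, 2, 4, 3, 4, 1]
See 5: counts = {5: 1}
See 4: counts = {5: 1, 4: 1}
See 5: counts = {5: 2, 4: 1}
See 2: counts = {5: 2, 4: 1, 2: 1}
See 4: counts = {5: 2, 4: 2, 2: 1}
See 3: counts = {5: 2, 4: 2, 2: 1, 3: 1}
See 4: counts = {5: 2, 4: 3, 2: 1, 3: 1}
See 1: counts = {5: 2, 4: 3, 2: 1, 3: 1, 1: 1}

{5: 2, 4: 3, 2: 1, 3: 1, 1: 1}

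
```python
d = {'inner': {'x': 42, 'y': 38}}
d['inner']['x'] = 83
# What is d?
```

After line 1: d = {'inner': {'x': 42, 'y': 38}}
After line 2 (inner x overwritten): d = {'inner': {'x': 83, 'y': 38}}

{'inner': {'x': 83, 'y': 38}}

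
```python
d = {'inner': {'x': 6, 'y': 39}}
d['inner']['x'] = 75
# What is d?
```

After line 1: d = {'inner': {'x': 6, 'y': 39}}
After line 2 (inner x overwritten): d = {'inner': {'x': 75, 'y': 39}}

{'inner': {'x': 75, 'y': 39}}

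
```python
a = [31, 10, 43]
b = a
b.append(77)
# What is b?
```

After line 1: a = [31, 10, 43]
After line 2 (b = a is an alias, same object): a = [31, 10, 43], b = [31, 10, 43]
After line 3 (b.append mutates the shared list): a = [31, 10, 43, 77], b = [31, 10, 43, 77]

[31, 10, 43, 77]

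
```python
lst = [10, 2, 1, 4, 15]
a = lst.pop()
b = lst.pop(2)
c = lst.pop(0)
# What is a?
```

After line 1: lst = [10, 2, 1, 4, 15]
After line 2 (pop() -> a = 15): lst = [10, 2, 1, 4]
After line 3 (pop(2) -> b = 1): lst = [10, 2, 4]
After line 4 (pop(0) -> c = 10): lst = [2, 4]

15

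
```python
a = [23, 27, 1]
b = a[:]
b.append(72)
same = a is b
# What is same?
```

After line 1: a = [23, 27, 1]
After line 2 (b = a[:] is a shallow copy, new object): a = [23, 27, 1], b = [23, 27, 1]
After line 3 (append only mutates b): a = [23, 27, 1], b = [23, 27, 1, 72]
After line 4 (same = a is b; different objects -> False): same = False

False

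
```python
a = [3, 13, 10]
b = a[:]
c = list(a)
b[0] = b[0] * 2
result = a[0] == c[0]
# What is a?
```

After line 1: a = [3, 13, 10]
After line 2 (b = a[:], copy): a = [3, 13, 10], b = [3, 13, 10]
After line 3 (c = list(a) is a copy, new object): c = [3, 13, 10]
After line 4 (b[0] = 3 * 2 = 6; only b mutates (copy)): a = [3, 13, 10], b = [6, 13, 10], c = [3, 13, 10]
After line 5 (a[0] = 3, c[0] = 3; result = True)

[3, 13, 10]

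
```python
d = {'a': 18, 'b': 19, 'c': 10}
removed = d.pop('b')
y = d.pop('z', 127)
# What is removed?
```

After line 1: d = {'a': 18, 'b': 19, 'c': 10}
After line 2 (pop 'b' returns 19): d = {'a': 18, 'c': 10}, removed = 19
After line 3 (pop 'z' missing, returns default 127): d = {'a': 18, 'c': 10}, y = 127

19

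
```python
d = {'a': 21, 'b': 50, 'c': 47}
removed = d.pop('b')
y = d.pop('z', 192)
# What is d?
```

After line 1: d = {'a': 21, 'b': 50, 'c': 47}
After line 2 (pop 'b' returns 50): d = {'a': 21, 'c': 47}, removed = 50
After line 3 (pop 'z' missing, returns default 192): d = {'a': 21, 'c': 47}, y = 192

{'a': 21, 'c': 47}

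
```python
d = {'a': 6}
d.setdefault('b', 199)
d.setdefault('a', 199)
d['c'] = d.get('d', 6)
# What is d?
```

After line 1: d = {'a': 6}
After line 2 (setdefault adds 'b'=199): d = {'a': 6, 'b': 199}
After line 3 (setdefault 'a' no-op, already exists): d = {'a': 6, 'b': 199}
After line 4 (get('d', 6) returns default since 'd' not in d): d = {'a': 6, 'b': 199, 'c': 6}

{'a': 6, 'b': 199, 'c': 6}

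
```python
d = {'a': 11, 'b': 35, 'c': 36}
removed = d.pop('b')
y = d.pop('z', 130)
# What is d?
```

After line 1: d = {'a': 11, 'b': 35, 'c': 36}
After line 2 (pop 'b' returns 35): d = {'a': 11, 'c': 36}, removed = 35
After line 3 (pop 'z' missing, returns default 130): d = {'a': 11, 'c': 36}, y = 130

{'a': 11, 'c': 36}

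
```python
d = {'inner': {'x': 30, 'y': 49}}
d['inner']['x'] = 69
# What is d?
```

After line 1: d = {'inner': {'x': 30, 'y': 49}}
After line 2 (inner x overwritten): d = {'inner': {'x': 69, 'y': 49}}

{'inner': {'x': 69, 'y': 49}}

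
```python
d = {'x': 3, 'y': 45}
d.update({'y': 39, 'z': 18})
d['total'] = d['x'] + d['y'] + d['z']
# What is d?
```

After line 1: d = {'x': 3, 'y': 45}
After line 2 (y overwritten, z added): d = {'x': 3, 'y': 39, 'z': 18}
After line 3 (total = 3 + 39 + 18 = 60): d = {'x': 3, 'y': 39, 'z': 18, 'total': 60}

{'x': 3, 'y': 39, 'z': 18, 'total': 60}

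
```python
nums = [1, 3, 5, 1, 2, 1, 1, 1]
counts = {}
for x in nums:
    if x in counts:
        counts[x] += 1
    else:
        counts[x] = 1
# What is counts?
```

Initial: counts = {}, nums = [1, 3, 5, 1, 2, 1, 1, 1]
See 1: counts = {1: 1}
See 3: counts = {1: 1, 3: 1}
See 5: counts = {1: 1, 3: 1, 5: 1}
See 1: counts = {1: 2, 3: 1, 5: 1}
See 2: counts = {1: 2, 3: 1, 5: 1, 2: 1}
See 1: counts = {1: 3, 3: 1, 5: 1, 2: 1}
See 1: counts = {1: 4, 3: 1, 5: 1, 2: 1}
See 1: counts = {1: 5, 3: 1, 5: 1, 2: 1}

{1: 5, 3: 1, 5: 1, 2: 1}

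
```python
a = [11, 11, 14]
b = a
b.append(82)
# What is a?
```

After line 1: a = [11, 11, 14]
After line 2 (b = a is an alias, same object): a = [11, 11, 14], b = [11, 11, 14]
After line 3 (b.append mutates the shared list): a = [11, 11, 14, 82], b = [11, 11, 14, 82]

[11, 11, 14, 82]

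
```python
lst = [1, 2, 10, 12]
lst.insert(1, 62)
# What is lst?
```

[1, 62, 2, 10, 12]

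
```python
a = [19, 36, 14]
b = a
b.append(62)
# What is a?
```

After line 1: a = [19, 36, 14]
After line 2 (b = a is an alias, same object): a = [19, 36, 14], b = [19, 36, 14]
After line 3 (b.append mutates the shared list): a = [19, 36, 14, 62], b = [19, 36, 14, 62]

[19, 36, 14, 62]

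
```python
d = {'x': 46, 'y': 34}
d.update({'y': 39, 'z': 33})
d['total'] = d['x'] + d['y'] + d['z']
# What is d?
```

After line 1: d = {'x': 46, 'y': 34}
After line 2 (y overwritten, z added): d = {'x': 46, 'y': 39, 'z': 33}
After line 3 (total = 46 + 39 + 33 = 118): d = {'x': 46, 'y': 39, 'z': 33, 'total': 118}

{'x': 46, 'y': 39, 'z': 33, 'total': 118}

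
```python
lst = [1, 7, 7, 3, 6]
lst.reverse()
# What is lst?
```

[6, 3, 7, 7, 1]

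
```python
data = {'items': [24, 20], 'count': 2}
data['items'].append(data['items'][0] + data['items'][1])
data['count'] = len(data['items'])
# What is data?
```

After line 1: data = {'items': [24, 20], 'count': 2}
After line 2 (append 24 + 20 = 44): data = {'items': [24, 20, 44], 'count': 2}
After line 3 (count = len(items) = 3): data = {'items': [24, 20, 44], 'count': 3}

{'items': [24, 20, 44], 'count': 3}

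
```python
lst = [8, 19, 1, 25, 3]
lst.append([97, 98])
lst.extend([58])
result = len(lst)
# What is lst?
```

After line 1: lst = [8, 19, 1, 25, 3]
After line 2 (append adds [97, 98] as single element): lst = [8, 19, 1, 25, 3, [97, 98]]
After line 3 (extend unpacks [58], adds 58): lst = [8, 19, 1, 25, 3, [97, 98], 58]
After line 4: result = len(lst) = 7

[8, 19, 1, 25, 3, [97, 98], 58]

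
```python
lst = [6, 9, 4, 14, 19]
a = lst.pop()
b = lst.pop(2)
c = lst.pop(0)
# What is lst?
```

After line 1: lst = [6, 9, 4, 14, 19]
After line 2 (pop() -> a = 19): lst = [6, 9, 4, 14]
After line 3 (pop(2) -> b = 4): lst = [6, 9, 14]
After line 4 (pop(0) -> c = 6): lst = [9, 14]

[9, 14]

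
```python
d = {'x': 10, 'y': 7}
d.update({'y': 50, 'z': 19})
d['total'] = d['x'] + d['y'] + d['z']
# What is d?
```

After line 1: d = {'x': 10, 'y': 7}
After line 2 (y overwritten, z added): d = {'x': 10, 'y': 50, 'z': 19}
After line 3 (total = 10 + 50 + 19 = 79): d = {'x': 10, 'y': 50, 'z': 19, 'total': 79}

{'x': 10, 'y': 50, 'z': 19, 'total': 79}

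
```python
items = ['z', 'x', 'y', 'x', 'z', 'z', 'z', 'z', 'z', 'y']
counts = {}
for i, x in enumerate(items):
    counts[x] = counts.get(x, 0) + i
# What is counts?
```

Initial: counts = {}, items = ['z', 'x', 'y', 'x', 'z', 'z', 'z', 'z', 'z', 'y']
i=0, x='z': counts = {'z': 0}
i=1, x='x': counts = {'z': 0, 'x': 1}
i=2, x='y': counts = {'z': 0, 'x': 1, 'y': 2}
i=3, x='x': counts = {'z': 0, 'x': 4, 'y': 2}
i=4, x='z': counts = {'z': 4, 'x': 4, 'y': 2}
i=5, x='z': counts = {'z': 9, 'x': 4, 'y': 2}
i=6, x='z': counts = {'z': 15, 'x': 4, 'y': 2}
i=7, x='z': counts = {'z': 22, 'x': 4, 'y': 2}
i=8, x='z': counts = {'z': 30, 'x': 4, 'y': 2}
i=9, x='y': counts = {'z': 30, 'x': 4, 'y': 11}

{'z': 30, 'x': 4, 'y': 11}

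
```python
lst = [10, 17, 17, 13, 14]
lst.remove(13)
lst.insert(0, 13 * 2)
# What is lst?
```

After line 1: lst = [10, 17, 17, 13, 14]
After line 2 (remove first 13): lst = [10, 17, 17, 14]
After line 3 (insert 26 at index 0): lst = [26, 10, 17, 17, 14]

[26, 10, 17, 17, 14]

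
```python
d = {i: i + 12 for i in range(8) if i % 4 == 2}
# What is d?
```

{2: 14, 6: 18}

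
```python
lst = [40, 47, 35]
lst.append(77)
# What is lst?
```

[40, 47, 35, 77]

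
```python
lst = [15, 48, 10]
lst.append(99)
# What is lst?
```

[15, 48, 10, 99]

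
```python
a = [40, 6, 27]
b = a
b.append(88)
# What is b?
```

After line 1: a = [40, 6, 27]
After line 2 (b = a is an alias, same object): a = [40, 6, 27], b = [40, 6, 27]
After line 3 (b.append mutates the shared list): a = [40, 6, 27, 88], b = [40, 6, 27, 88]

[40, 6, 27, 88]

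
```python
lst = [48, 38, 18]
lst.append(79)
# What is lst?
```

[48, 38, 18, 79]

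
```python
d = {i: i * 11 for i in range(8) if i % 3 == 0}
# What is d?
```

{0: 0, 3: 33, 6: 66}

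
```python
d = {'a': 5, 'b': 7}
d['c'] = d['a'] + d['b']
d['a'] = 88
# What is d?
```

After line 1: d = {'a': 5, 'b': 7}
After line 2 (d['c'] = 5 + 7): d = {'a': 5, 'b': 7, 'c': 12}
After line 3: d = {'a': 88, 'b': 7, 'c': 12}

{'a': 88, 'b': 7, 'c': 12}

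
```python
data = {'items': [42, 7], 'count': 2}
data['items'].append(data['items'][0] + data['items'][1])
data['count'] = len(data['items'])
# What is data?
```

After line 1: data = {'items': [42, 7], 'count': 2}
After line 2 (append 42 + 7 = 49): data = {'items': [42, 7, 49], 'count': 2}
After line 3 (count = len(items) = 3): data = {'items': [42, 7, 49], 'count': 3}

{'items': [42, 7, 49], 'count': 3}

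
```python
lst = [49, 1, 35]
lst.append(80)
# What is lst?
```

[49, 1, 35, 80]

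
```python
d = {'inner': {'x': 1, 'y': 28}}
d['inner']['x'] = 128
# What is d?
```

After line 1: d = {'inner': {'x': 1, 'y': 28}}
After line 2 (inner x overwritten): d = {'inner': {'x': 128, 'y': 28}}

{'inner': {'x': 128, 'y': 28}}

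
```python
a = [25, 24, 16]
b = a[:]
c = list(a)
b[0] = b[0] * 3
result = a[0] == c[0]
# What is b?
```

After line 1: a = [25, 24, 16]
After line 2 (b = a[:], copy): a = [25, 24, 16], b = [25, 24, 16]
After line 3 (c = list(a) is a copy, new object): c = [25, 24, 16]
After line 4 (b[0] = 25 * 3 = 75; only b mutates (copy)): a = [25, 24, 16], b = [75, 24, 16], c = [25, 24, 16]
After line 5 (a[0] = 25, c[0] = 25; result = True)

[75, 24, 16]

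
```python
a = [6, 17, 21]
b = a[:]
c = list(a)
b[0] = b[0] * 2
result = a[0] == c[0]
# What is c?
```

After line 1: a = [6, 17, 21]
After line 2 (b = a[:], copy): a = [6, 17, 21], b = [6, 17, 21]
After line 3 (c = list(a) is a copy, new object): c = [6, 17, 21]
After line 4 (b[0] = 6 * 2 = 12; only b mutates (copy)): a = [6, 17, 21], b = [12, 17, 21], c = [6, 17, 21]
After line 5 (a[0] = 6, c[0] = 6; result = True)

[6, 17, 21]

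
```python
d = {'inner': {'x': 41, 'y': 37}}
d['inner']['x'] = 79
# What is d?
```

After line 1: d = {'inner': {'x': 41, 'y': 37}}
After line 2 (inner x overwritten): d = {'inner': {'x': 79, 'y': 37}}

{'inner': {'x': 79, 'y': 37}}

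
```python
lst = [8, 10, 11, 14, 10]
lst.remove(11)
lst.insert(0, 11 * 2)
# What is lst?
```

After line 1: lst = [8, 10, 11, 14, 10]
After line 2 (remove first 11): lst = [8, 10, 14, 10]
After line 3 (insert 22 at index 0): lst = [22, 8, 10, 14, 10]

[22, 8, 10, 14, 10]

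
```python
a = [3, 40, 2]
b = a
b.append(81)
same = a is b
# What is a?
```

After line 1: a = [3, 40, 2]
After line 2 (b = a is an alias, same object): a = [3, 40, 2], b = [3, 40, 2]
After line 3 (b.append mutates the shared list): a = [3, 40, 2, 81], b = [3, 40, 2, 81]
After line 4 (same = a is b; same object -> True): same = True

[3, 40, 2, 81]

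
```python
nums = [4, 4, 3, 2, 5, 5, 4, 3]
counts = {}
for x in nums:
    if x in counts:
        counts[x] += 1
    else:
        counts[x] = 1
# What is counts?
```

Initial: counts = {}, nums = [4, 4, 3, 2, 5, 5, 4, 3]
See 4: counts = {4: 1}
See 4: counts = {4: 2}
See 3: counts = {4: 2, 3: 1}
See 2: counts = {4: 2, 3: 1, 2: 1}
See 5: counts = {4: 2, 3: 1, 2: 1, 5: 1}
See 5: counts = {4: 2, 3: 1, 2: 1, 5: 2}
See 4: counts = {4: 3, 3: 1, 2: 1, 5: 2}
See 3: counts = {4: 3, 3: 2, 2: 1, 5: 2}

{4: 3, 3: 2, 2: 1, 5: 2}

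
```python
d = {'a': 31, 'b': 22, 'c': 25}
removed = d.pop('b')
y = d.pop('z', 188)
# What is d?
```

After line 1: d = {'a': 31, 'b': 22, 'c': 25}
After line 2 (pop 'b' returns 22): d = {'a': 31, 'c': 25}, removed = 22
After line 3 (pop 'z' missing, returns default 188): d = {'a': 31, 'c': 25}, y = 188

{'a': 31, 'c': 25}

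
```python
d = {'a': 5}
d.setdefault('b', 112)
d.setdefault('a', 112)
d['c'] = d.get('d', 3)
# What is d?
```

After line 1: d = {'a': 5}
After line 2 (setdefault adds 'b'=112): d = {'a': 5, 'b': 112}
After line 3 (setdefault 'a' no-op, already exists): d = {'a': 5, 'b': 112}
After line 4 (get('d', 3) returns default since 'd' not in d): d = {'a': 5, 'b': 112, 'c': 3}

{'a': 5, 'b': 112, 'c': 3}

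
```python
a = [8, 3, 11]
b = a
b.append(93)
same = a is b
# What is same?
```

After line 1: a = [8, 3, 11]
After line 2 (b = a is an alias, same object): a = [8, 3, 11], b = [8, 3, 11]
After line 3 (b.append mutates the shared list): a = [8, 3, 11, 93], b = [8, 3, 11, 93]
After line 4 (same = a is b; same object -> True): same = True

True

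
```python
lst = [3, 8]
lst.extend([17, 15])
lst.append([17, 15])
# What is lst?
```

After line 1: lst = [3, 8]
After line 2 (extend unpacks [17, 15]): lst = [3, 8, 17, 15]
After line 3 (append adds [17, 15] as single element): lst = [3, 8, 17, 15, [17, 15]]

[3, 8, 17, 15, [17, 15]]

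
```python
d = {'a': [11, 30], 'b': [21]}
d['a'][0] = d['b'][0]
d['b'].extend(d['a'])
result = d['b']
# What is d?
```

After line 1: d = {'a': [11, 30], 'b': [21]}
After line 2 (a[0] = b[0] = 21): d = {'a': [21, 30], 'b': [21]}
After line 3 (b.extend(a) appends [21, 30]): d = {'a': [21, 30], 'b': [21, 21, 30]}
After line 4: result = d['b'] = [21, 21, 30]

{'a': [21, 30], 'b': [21, 21, 30]}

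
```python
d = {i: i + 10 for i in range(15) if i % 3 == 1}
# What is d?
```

{1: 11, 4: 14, 7: 17, 10: 20, 13: 23}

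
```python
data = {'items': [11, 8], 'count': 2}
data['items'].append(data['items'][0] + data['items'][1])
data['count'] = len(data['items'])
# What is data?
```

After line 1: data = {'items': [11, 8], 'count': 2}
After line 2 (append 11 + 8 = 19): data = {'items': [11, 8, 19], 'count': 2}
After line 3 (count = len(items) = 3): data = {'items': [11, 8, 19], 'count': 3}

{'items': [11, 8, 19], 'count': 3}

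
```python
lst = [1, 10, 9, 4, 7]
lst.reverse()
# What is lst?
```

[7, 4, 9, 10, 1]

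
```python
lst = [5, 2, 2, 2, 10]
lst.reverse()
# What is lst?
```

[10, 2, 2, 2, 5]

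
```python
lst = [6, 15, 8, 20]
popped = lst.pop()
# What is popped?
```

20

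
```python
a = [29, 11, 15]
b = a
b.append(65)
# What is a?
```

After line 1: a = [29, 11, 15]
After line 2 (b = a is an alias, same object): a = [29, 11, 15], b = [29, 11, 15]
After line 3 (b.append mutates the shared list): a = [29, 11, 15, 65], b = [29, 11, 15, 65]

[29, 11, 15, 65]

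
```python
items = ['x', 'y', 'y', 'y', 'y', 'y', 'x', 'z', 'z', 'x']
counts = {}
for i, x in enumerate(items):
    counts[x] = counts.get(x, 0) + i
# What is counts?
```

Initial: counts = {}, items = ['x', 'y', 'y', 'y', 'y', 'y', 'x', 'z', 'z', 'x']
i=0, x='x': counts = {'x': 0}
i=1, x='y': counts = {'x': 0, 'y': 1}
i=2, x='y': counts = {'x': 0, 'y': 3}
i=3, x='y': counts = {'x': 0, 'y': 6}
i=4, x='y': counts = {'x': 0, 'y': 10}
i=5, x='y': counts = {'x': 0, 'y': 15}
i=6, x='x': counts = {'x': 6, 'y': 15}
i=7, x='z': counts = {'x': 6, 'y': 15, 'z': 7}
i=8, x='z': counts = {'x': 6, 'y': 15, 'z': 15}
i=9, x='x': counts = {'x': 15, 'y': 15, 'z': 15}

{'x': 15, 'y': 15, 'z': 15}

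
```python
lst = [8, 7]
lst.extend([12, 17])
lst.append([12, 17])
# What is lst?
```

After line 1: lst = [8, 7]
After line 2 (extend unpacks [12, 17]): lst = [8, 7, 12, 17]
After line 3 (append adds [12, 17] as single element): lst = [8, 7, 12, 17, [12, 17]]

[8, 7, 12, 17, [12, 17]]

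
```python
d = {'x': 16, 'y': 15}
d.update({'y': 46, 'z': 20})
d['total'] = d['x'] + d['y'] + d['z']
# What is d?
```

After line 1: d = {'x': 16, 'y': 15}
After line 2 (y overwritten, z added): d = {'x': 16, 'y': 46, 'z': 20}
After line 3 (total = 16 + 46 + 20 = 82): d = {'x': 16, 'y': 46, 'z': 20, 'total': 82}

{'x': 16, 'y': 46, 'z': 20, 'total': 82}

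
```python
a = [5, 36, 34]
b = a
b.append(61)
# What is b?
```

After line 1: a = [5, 36, 34]
After line 2 (b = a is an alias, same object): a = [5, 36, 34], b = [5, 36, 34]
After line 3 (b.append mutates the shared list): a = [5, 36, 34, 61], b = [5, 36, 34, 61]

[5, 36, 34, 61]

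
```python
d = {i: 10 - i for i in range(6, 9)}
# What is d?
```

{6: 4, 7: 3, 8: 2}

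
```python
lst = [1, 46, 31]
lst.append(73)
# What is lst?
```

[1, 46, 31, 73]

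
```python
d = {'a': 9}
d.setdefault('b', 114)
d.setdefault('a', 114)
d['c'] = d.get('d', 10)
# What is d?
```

After line 1: d = {'a': 9}
After line 2 (setdefault adds 'b'=114): d = {'a': 9, 'b': 114}
After line 3 (setdefault 'a' no-op, already exists): d = {'a': 9, 'b': 114}
After line 4 (get('d', 10) returns default since 'd' not in d): d = {'a': 9, 'b': 114, 'c': 10}

{'a': 9, 'b': 114, 'c': 10}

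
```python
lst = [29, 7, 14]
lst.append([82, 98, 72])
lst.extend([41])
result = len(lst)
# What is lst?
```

After line 1: lst = [29, 7, 14]
After line 2 (append adds [82, 98, 72] as single element): lst = [29, 7, 14, [82, 98, 72]]
After line 3 (extend unpacks [41], adds 41): lst = [29, 7, 14, [82, 98, 72], 41]
After line 4: result = len(lst) = 5

[29, 7, 14, [82, 98, 72], 41]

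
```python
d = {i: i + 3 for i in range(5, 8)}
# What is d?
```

{5: 8, 6: 9, 7: 10}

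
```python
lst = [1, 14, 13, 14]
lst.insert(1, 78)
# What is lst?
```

[1, 78, 14, 13, 14]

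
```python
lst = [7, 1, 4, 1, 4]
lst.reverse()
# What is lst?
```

[4, 1, 4, 1, 7]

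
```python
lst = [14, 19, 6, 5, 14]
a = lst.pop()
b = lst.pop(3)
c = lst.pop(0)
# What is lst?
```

After line 1: lst = [14, 19, 6, 5, 14]
After line 2 (pop() -> a = 14): lst = [14, 19, 6, 5]
After line 3 (pop(3) -> b = 5): lst = [14, 19, 6]
After line 4 (pop(0) -> c = 14): lst = [19, 6]

[19, 6]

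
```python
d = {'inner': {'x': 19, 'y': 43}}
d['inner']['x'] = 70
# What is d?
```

After line 1: d = {'inner': {'x': 19, 'y': 43}}
After line 2 (inner x overwritten): d = {'inner': {'x': 70, 'y': 43}}

{'inner': {'x': 70, 'y': 43}}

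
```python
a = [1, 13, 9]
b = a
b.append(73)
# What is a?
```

After line 1: a = [1, 13, 9]
After line 2 (b = a is an alias, same object): a = [1, 13, 9], b = [1, 13, 9]
After line 3 (b.append mutates the shared list): a = [1, 13, 9, 73], b = [1, 13, 9, 73]

[1, 13, 9, 73]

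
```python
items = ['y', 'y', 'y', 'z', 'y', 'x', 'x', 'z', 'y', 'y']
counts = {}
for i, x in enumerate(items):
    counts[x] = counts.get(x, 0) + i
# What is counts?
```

Initial: counts = {}, items = ['y', 'y', 'y', 'z', 'y', 'x', 'x', 'z', 'y', 'y']
i=0, x='y': counts = {'y': 0}
i=1, x='y': counts = {'y': 1}
i=2, x='y': counts = {'y': 3}
i=3, x='z': counts = {'y': 3, 'z': 3}
i=4, x='y': counts = {'y': 7, 'z': 3}
i=5, x='x': counts = {'y': 7, 'z': 3, 'x': 5}
i=6, x='x': counts = {'y': 7, 'z': 3, 'x': 11}
i=7, x='z': counts = {'y': 7, 'z': 10, 'x': 11}
i=8, x='y': counts = {'y': 15, 'z': 10, 'x': 11}
i=9, x='y': counts = {'y': 24, 'z': 10, 'x': 11}

{'y': 24, 'z': 10, 'x': 11}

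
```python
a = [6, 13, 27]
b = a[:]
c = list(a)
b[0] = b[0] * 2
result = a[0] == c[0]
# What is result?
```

After line 1: a = [6, 13, 27]
After line 2 (b = a[:], copy): a = [6, 13, 27], b = [6, 13, 27]
After line 3 (c = list(a) is a copy, new object): c = [6, 13, 27]
After line 4 (b[0] = 6 * 2 = 12; only b mutates (copy)): a = [6, 13, 27], b = [12, 13, 27], c = [6, 13, 27]
After line 5 (a[0] = 6, c[0] = 6; result = True)

True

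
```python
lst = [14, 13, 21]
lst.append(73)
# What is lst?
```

[14, 13, 21, 73]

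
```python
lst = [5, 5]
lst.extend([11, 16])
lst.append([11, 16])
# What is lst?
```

After line 1: lst = [5, 5]
After line 2 (extend unpacks [11, 16]): lst = [5, 5, 11, 16]
After line 3 (append adds [11, 16] as single element): lst = [5, 5, 11, 16, [11, 16]]

[5, 5, 11, 16, [11, 16]]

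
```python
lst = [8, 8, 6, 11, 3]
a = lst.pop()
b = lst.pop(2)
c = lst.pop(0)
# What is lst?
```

After line 1: lst = [8, 8, 6, 11, 3]
After line 2 (pop() -> a = 3): lst = [8, 8, 6, 11]
After line 3 (pop(2) -> b = 6): lst = [8, 8, 11]
After line 4 (pop(0) -> c = 8): lst = [8, 11]

[8, 11]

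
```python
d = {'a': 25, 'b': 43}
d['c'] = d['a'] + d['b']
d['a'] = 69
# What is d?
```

After line 1: d = {'a': 25, 'b': 43}
After line 2 (d['c'] = 25 + 43): d = {'a': 25, 'b': 43, 'c': 68}
After line 3: d = {'a': 69, 'b': 43, 'c': 68}

{'a': 69, 'b': 43, 'c': 68}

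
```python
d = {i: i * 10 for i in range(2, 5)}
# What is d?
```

{2: 20, 3: 30, 4: 40}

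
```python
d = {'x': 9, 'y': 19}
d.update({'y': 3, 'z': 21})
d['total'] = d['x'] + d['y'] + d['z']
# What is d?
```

After line 1: d = {'x': 9, 'y': 19}
After line 2 (y overwritten, z added): d = {'x': 9, 'y': 3, 'z': 21}
After line 3 (total = 9 + 3 + 21 = 33): d = {'x': 9, 'y': 3, 'z': 21, 'total': 33}

{'x': 9, 'y': 3, 'z': 21, 'total': 33}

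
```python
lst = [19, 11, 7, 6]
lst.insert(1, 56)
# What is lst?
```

[19, 56, 11, 7, 6]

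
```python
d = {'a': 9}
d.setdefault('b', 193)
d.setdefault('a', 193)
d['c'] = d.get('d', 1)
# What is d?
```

After line 1: d = {'a': 9}
After line 2 (setdefault adds 'b'=193): d = {'a': 9, 'b': 193}
After line 3 (setdefault 'a' no-op, already exists): d = {'a': 9, 'b': 193}
After line 4 (get('d', 1) returns default since 'd' not in d): d = {'a': 9, 'b': 193, 'c': 1}

{'a': 9, 'b': 193, 'c': 1}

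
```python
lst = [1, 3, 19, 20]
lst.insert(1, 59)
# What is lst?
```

[1, 59, 3, 19, 20]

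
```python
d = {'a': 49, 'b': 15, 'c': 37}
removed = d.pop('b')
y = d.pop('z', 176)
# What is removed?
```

After line 1: d = {'a': 49, 'b': 15, 'c': 37}
After line 2 (pop 'b' returns 15): d = {'a': 49, 'c': 37}, removed = 15
After line 3 (pop 'z' missing, returns default 176): d = {'a': 49, 'c': 37}, y = 176

15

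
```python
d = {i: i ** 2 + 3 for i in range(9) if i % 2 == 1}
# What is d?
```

{1: 4, 3: 12, 5: 28, 7: 52}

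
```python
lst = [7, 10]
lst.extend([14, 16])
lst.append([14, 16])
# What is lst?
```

After line 1: lst = [7, 10]
After line 2 (extend unpacks [14, 16]): lst = [7, 10, 14, 16]
After line 3 (append adds [14, 16] as single element): lst = [7, 10, 14, 16, [14, 16]]

[7, 10, 14, 16, [14, 16]]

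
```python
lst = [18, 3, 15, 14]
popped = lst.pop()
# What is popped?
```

14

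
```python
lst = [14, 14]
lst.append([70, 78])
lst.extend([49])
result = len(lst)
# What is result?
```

After line 1: lst = [14, 14]
After line 2 (append adds [70, 78] as single element): lst = [14, 14, [70, 78]]
After line 3 (extend unpacks [49], adds 49): lst = [14, 14, [70, 78], 49]
After line 4: result = len(lst) = 4

4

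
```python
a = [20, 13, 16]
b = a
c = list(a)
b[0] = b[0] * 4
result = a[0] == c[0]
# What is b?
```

After line 1: a = [20, 13, 16]
After line 2 (b = a, alias): a = [20, 13, 16], b = [20, 13, 16]
After line 3 (c = list(a) is a copy, new object): c = [20, 13, 16]
After line 4 (b[0] = 20 * 4 = 80; mutates shared a/b): a = b = [80, 13, 16], c = [20, 13, 16]
After line 5 (a[0] = 80, c[0] = 20; result = False)

[80, 13, 16]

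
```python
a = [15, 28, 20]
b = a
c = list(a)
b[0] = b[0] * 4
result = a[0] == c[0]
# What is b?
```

After line 1: a = [15, 28, 20]
After line 2 (b = a, alias): a = [15, 28, 20], b = [15, 28, 20]
After line 3 (c = list(a) is a copy, new object): c = [15, 28, 20]
After line 4 (b[0] = 15 * 4 = 60; mutates shared a/b): a = b = [60, 28, 20], c = [15, 28, 20]
After line 5 (a[0] = 60, c[0] = 15; result = False)

[60, 28, 20]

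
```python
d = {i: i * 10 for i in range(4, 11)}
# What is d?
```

{4: 40, 5: 50, 6: 60, 7: 70, 8: 80, 9: 90, 10: 100}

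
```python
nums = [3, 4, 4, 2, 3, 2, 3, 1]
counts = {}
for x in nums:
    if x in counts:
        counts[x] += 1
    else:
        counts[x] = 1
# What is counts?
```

Initial: counts = {}, nums = [3, 4, 4, 2, 3, 2, 3, 1]
See 3: counts = {3: 1}
See 4: counts = {3: 1, 4: 1}
See 4: counts = {3: 1, 4: 2}
See 2: counts = {3: 1, 4: 2, 2: 1}
See 3: counts = {3: 2, 4: 2, 2: 1}
See 2: counts = {3: 2, 4: 2, 2: 2}
See 3: counts = {3: 3, 4: 2, 2: 2}
See 1: counts = {3: 3, 4: 2, 2: 2, 1: 1}

{3: 3, 4: 2, 2: 2, 1: 1}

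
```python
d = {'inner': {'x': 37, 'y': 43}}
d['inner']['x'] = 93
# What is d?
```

After line 1: d = {'inner': {'x': 37, 'y': 43}}
After line 2 (inner x overwritten): d = {'inner': {'x': 93, 'y': 43}}

{'inner': {'x': 93, 'y': 43}}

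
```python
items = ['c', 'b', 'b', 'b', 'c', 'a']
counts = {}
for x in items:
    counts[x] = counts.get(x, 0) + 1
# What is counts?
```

Initial: counts = {}, items = ['c', 'b', 'b', 'b', 'c', 'a']
See 'c': counts = {'c': 1}
See 'b': counts = {'c': 1, 'b': 1}
See 'b': counts = {'c': 1, 'b': 2}
See 'b': counts = {'c': 1, 'b': 3}
See 'c': counts = {'c': 2, 'b': 3}
See 'a': counts = {'c': 2, 'b': 3, 'a': 1}

{'c': 2, 'b': 3, 'a': 1}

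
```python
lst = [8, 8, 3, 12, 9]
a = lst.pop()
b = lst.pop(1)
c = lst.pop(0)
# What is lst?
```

After line 1: lst = [8, 8, 3, 12, 9]
After line 2 (pop() -> a = 9): lst = [8, 8, 3, 12]
After line 3 (pop(1) -> b = 8): lst = [8, 3, 12]
After line 4 (pop(0) -> c = 8): lst = [3, 12]

[3, 12]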